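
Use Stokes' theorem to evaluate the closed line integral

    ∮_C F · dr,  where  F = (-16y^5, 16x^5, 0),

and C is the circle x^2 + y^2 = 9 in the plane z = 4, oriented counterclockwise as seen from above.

Let S be the flat disk x^2 + y^2 ≤ 9 in the plane z = 4, with upward unit normal n̂ = ẑ. By Stokes' theorem,

    ∮_C F · dr = ∬_S (∇ × F) · n̂ dS = ∬_D (curl F)_z dA,

where D is the disk x^2 + y^2 ≤ 9.

Compute the curl of F = (-16y^5, 16x^5, 0):
    (∇ × F)_x = ∂F_z/∂y - ∂F_y/∂z = 0,
    (∇ × F)_y = ∂F_x/∂z - ∂F_z/∂x = 0,
    (∇ × F)_z = ∂F_y/∂x - ∂F_x/∂y = 80x^4 + 80y^4.

On z = 4, (curl F)_z = 80x^4 + 80y^4.

Convert to polar (x = r cos θ, y = r sin θ, dA = r dr dθ); the integrand becomes 80r^4(sin(θ)^4 + cos(θ)^4), so

    ∬_D (curl F)_z dA = ∫_0^{2π} ∫_0^{3} (80r^4(sin(θ)^4 + cos(θ)^4)) · r dr dθ.

Inner (r from 0 to 3): 9720sin(θ)^4 + 9720cos(θ)^4.
Outer (θ from 0 to 2π): 14580π.

Therefore ∮_C F · dr = 14580π.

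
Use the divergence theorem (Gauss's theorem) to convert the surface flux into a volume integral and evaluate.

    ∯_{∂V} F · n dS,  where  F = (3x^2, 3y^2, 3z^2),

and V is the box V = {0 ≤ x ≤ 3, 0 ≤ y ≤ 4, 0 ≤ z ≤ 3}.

By the divergence theorem,

    ∯_{∂V} F · n dS = ∭_V (∇ · F) dV.

Compute the divergence:
    ∇ · F = ∂F_x/∂x + ∂F_y/∂y + ∂F_z/∂z = 6x + 6y + 6z.

V is a rectangular box, so dV = dx dy dz with 0 ≤ x ≤ 3, 0 ≤ y ≤ 4, 0 ≤ z ≤ 3.

Integrate (6x + 6y + 6z) over V as an iterated integral:

    ∭_V (∇·F) dV = ∫_0^{3} ∫_0^{4} ∫_0^{3} (6x + 6y + 6z) dz dy dx.

Inner (z from 0 to 3): 18x + 18y + 27.
Middle (y from 0 to 4): 72x + 252.
Outer (x from 0 to 3): 1080.

Therefore ∯_{∂V} F · n dS = 1080.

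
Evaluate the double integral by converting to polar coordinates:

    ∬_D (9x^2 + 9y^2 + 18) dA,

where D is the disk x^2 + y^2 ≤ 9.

The region D is 0 ≤ r ≤ 3, 0 ≤ θ ≤ 2π in polar coordinates, where x = r cos(θ), y = r sin(θ), and dA = r dr dθ.

Under the substitution, the integrand becomes 9r^2 + 18, so

    ∬_D (9x^2 + 9y^2 + 18) dA = ∫_{0}^{2π} ∫_{0}^{3} (9r^2 + 18) · r dr dθ.

Inner integral (in r): ∫_{0}^{3} (9r^2 + 18) · r dr = 1053/4.

Outer integral (in θ): ∫_{0}^{2π} (1053/4) dθ = 1053π/2.

Therefore ∬_D (9x^2 + 9y^2 + 18) dA = 1053π/2.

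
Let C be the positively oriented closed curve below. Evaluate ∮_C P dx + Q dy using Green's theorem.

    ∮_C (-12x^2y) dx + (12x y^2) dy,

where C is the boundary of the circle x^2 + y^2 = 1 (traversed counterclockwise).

Green's theorem converts the closed line integral into a double integral over the enclosed region D:

    ∮_C P dx + Q dy = ∬_D (∂Q/∂x - ∂P/∂y) dA.

Here P = -12x^2y, Q = 12x y^2, so

    ∂Q/∂x = 12y^2,    ∂P/∂y = -12x^2,
    ∂Q/∂x - ∂P/∂y = 12x^2 + 12y^2.

D is the region x^2 + y^2 ≤ 1. Evaluating the double integral:

In polar coordinates (x = r cos θ, y = r sin θ, dA = r dr dθ) the integrand becomes 12r^2, so

    ∬_D (12x^2 + 12y^2) dA = ∫_0^{2π} ∫_0^{1} (12r^2) · r dr dθ.

Inner (r from 0 to 1): 3.
Outer (θ from 0 to 2π): 6π.

Therefore ∮_C P dx + Q dy = 6π.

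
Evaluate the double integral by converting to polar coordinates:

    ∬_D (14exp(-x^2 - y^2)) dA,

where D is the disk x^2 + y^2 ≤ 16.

The region D is 0 ≤ r ≤ 4, 0 ≤ θ ≤ 2π in polar coordinates, where x = r cos(θ), y = r sin(θ), and dA = r dr dθ.

Under the substitution, the integrand becomes 14exp(-r^2), so

    ∬_D (14exp(-x^2 - y^2)) dA = ∫_{0}^{2π} ∫_{0}^{4} (14exp(-r^2)) · r dr dθ.

Inner integral (in r): ∫_{0}^{4} (14exp(-r^2)) · r dr = 7 - 7exp(-16).

Outer integral (in θ): ∫_{0}^{2π} (7 - 7exp(-16)) dθ = -14π exp(-16) + 14π.

Therefore ∬_D (14exp(-x^2 - y^2)) dA = -14π exp(-16) + 14π.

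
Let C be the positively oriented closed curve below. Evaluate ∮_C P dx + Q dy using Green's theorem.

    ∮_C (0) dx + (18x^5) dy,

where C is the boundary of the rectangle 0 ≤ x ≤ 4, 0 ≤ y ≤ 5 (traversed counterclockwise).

Green's theorem converts the closed line integral into a double integral over the enclosed region D:

    ∮_C P dx + Q dy = ∬_D (∂Q/∂x - ∂P/∂y) dA.

Here P = 0, Q = 18x^5, so

    ∂Q/∂x = 90x^4,    ∂P/∂y = 0,
    ∂Q/∂x - ∂P/∂y = 90x^4.

D is the region 0 ≤ x ≤ 4, 0 ≤ y ≤ 5. Evaluating the double integral:

    ∬_D (90x^4) dA = ∫_0^{4} ∫_0^{5} (90x^4) dy dx.

Inner (y from 0 to 5): 450x^4.
Outer (x from 0 to 4): 92160.

Therefore ∮_C P dx + Q dy = 92160.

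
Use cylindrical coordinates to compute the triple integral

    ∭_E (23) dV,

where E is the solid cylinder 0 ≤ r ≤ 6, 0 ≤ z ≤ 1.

In cylindrical coordinates, x = r cos(θ), y = r sin(θ), z = z, and dV = r dr dθ dz.

The integrand becomes 23, so

    ∭_E (23) dV = ∫_{0}^{2π} ∫_{0}^{6} ∫_{0}^{1} (23) · r dz dr dθ.

Inner (z): 23r.
Middle (r from 0 to 6): 414.
Outer (θ): 828π.

Therefore the triple integral equals 828π.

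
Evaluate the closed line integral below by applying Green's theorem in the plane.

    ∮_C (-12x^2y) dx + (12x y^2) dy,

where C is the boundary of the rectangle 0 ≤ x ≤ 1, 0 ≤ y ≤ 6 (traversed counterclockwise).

Green's theorem converts the closed line integral into a double integral over the enclosed region D:

    ∮_C P dx + Q dy = ∬_D (∂Q/∂x - ∂P/∂y) dA.

Here P = -12x^2y, Q = 12x y^2, so

    ∂Q/∂x = 12y^2,    ∂P/∂y = -12x^2,
    ∂Q/∂x - ∂P/∂y = 12x^2 + 12y^2.

D is the region 0 ≤ x ≤ 1, 0 ≤ y ≤ 6. Evaluating the double integral:

    ∬_D (12x^2 + 12y^2) dA = ∫_0^{1} ∫_0^{6} (12x^2 + 12y^2) dy dx.

Inner (y from 0 to 6): 72x^2 + 864.
Outer (x from 0 to 1): 888.

Therefore ∮_C P dx + Q dy = 888.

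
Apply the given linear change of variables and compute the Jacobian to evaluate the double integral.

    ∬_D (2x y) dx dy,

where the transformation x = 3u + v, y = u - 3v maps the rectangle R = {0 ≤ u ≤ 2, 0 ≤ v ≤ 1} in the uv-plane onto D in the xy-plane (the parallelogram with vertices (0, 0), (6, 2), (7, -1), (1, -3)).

Compute the Jacobian determinant of (x, y) with respect to (u, v):

    ∂(x,y)/∂(u,v) = | 3  1 | = (3)(-3) - (1)(1) = -10.
                   | 1  -3 |

Its absolute value is |J| = 10 (the area scaling factor).

Substituting x = 3u + v, y = u - 3v into the integrand,

    2x y → 6u^2 - 16u v - 6v^2,

so the integral becomes

    ∬_R (6u^2 - 16u v - 6v^2) · |J| du dv = ∫_0^2 ∫_0^1 (60u^2 - 160u v - 60v^2) dv du.

Inner (v): 60u^2 - 80u - 20.
Outer (u): -40.

Therefore ∬_D (2x y) dx dy = -40.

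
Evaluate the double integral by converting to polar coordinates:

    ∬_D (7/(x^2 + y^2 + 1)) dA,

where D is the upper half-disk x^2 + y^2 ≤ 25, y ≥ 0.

The region D is 0 ≤ r ≤ 5, 0 ≤ θ ≤ π in polar coordinates, where x = r cos(θ), y = r sin(θ), and dA = r dr dθ.

Under the substitution, the integrand becomes 7/(r^2 + 1), so

    ∬_D (7/(x^2 + y^2 + 1)) dA = ∫_{0}^{π} ∫_{0}^{5} (7/(r^2 + 1)) · r dr dθ.

Inner integral (in r): ∫_{0}^{5} (7/(r^2 + 1)) · r dr = 7log(26)/2.

Outer integral (in θ): ∫_{0}^{π} (7log(26)/2) dθ = 7π log(26)/2.

Therefore ∬_D (7/(x^2 + y^2 + 1)) dA = 7π log(26)/2.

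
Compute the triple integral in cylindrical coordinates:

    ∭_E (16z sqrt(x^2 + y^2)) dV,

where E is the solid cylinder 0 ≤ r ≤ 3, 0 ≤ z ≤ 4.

In cylindrical coordinates, x = r cos(θ), y = r sin(θ), z = z, and dV = r dr dθ dz.

The integrand becomes 16r z, so

    ∭_E (16z sqrt(x^2 + y^2)) dV = ∫_{0}^{2π} ∫_{0}^{3} ∫_{0}^{4} (16r z) · r dz dr dθ.

Inner (z): 128r^2.
Middle (r from 0 to 3): 1152.
Outer (θ): 2304π.

Therefore the triple integral equals 2304π.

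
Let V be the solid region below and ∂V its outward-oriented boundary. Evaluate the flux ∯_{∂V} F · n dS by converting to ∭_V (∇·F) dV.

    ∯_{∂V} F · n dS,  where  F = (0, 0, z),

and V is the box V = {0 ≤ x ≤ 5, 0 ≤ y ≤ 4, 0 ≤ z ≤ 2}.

By the divergence theorem,

    ∯_{∂V} F · n dS = ∭_V (∇ · F) dV.

Compute the divergence:
    ∇ · F = ∂F_x/∂x + ∂F_y/∂y + ∂F_z/∂z = 0 + 0 + 1 = 1.

V is a rectangular box, so dV = dx dy dz with 0 ≤ x ≤ 5, 0 ≤ y ≤ 4, 0 ≤ z ≤ 2.

Integrate (1) over V as an iterated integral:

    ∭_V (∇·F) dV = ∫_0^{5} ∫_0^{4} ∫_0^{2} (1) dz dy dx.

Inner (z from 0 to 2): 2.
Middle (y from 0 to 4): 8.
Outer (x from 0 to 5): 40.

Therefore ∯_{∂V} F · n dS = 40.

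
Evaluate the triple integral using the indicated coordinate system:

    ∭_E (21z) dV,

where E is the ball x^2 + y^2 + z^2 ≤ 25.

In spherical coordinates, x = ρ sin(φ) cos(θ), y = ρ sin(φ) sin(θ), z = ρ cos(φ), and dV = ρ^2 sin(φ) dρ dφ dθ.

The integrand becomes 21ρ cos(φ), so

    ∭_E (21z) dV = ∫_{0}^{2π} ∫_{0}^{π} ∫_{0}^{5} (21ρ cos(φ)) · ρ^2 sin(φ) dρ dφ dθ.

Inner (ρ): 13125sin(2φ)/8.
Middle (φ): 0.
Outer (θ): 0.

Therefore the triple integral equals 0.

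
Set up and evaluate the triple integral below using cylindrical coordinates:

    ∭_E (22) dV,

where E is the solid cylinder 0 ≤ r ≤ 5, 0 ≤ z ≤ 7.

In cylindrical coordinates, x = r cos(θ), y = r sin(θ), z = z, and dV = r dr dθ dz.

The integrand becomes 22, so

    ∭_E (22) dV = ∫_{0}^{2π} ∫_{0}^{5} ∫_{0}^{7} (22) · r dz dr dθ.

Inner (z): 154r.
Middle (r from 0 to 5): 1925.
Outer (θ): 3850π.

Therefore the triple integral equals 3850π.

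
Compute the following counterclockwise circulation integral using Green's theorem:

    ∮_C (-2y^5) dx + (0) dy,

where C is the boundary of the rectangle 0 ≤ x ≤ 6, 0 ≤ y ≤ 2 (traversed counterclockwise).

Green's theorem converts the closed line integral into a double integral over the enclosed region D:

    ∮_C P dx + Q dy = ∬_D (∂Q/∂x - ∂P/∂y) dA.

Here P = -2y^5, Q = 0, so

    ∂Q/∂x = 0,    ∂P/∂y = -10y^4,
    ∂Q/∂x - ∂P/∂y = 10y^4.

D is the region 0 ≤ x ≤ 6, 0 ≤ y ≤ 2. Evaluating the double integral:

    ∬_D (10y^4) dA = ∫_0^{6} ∫_0^{2} (10y^4) dy dx.

Inner (y from 0 to 2): 64.
Outer (x from 0 to 6): 384.

Therefore ∮_C P dx + Q dy = 384.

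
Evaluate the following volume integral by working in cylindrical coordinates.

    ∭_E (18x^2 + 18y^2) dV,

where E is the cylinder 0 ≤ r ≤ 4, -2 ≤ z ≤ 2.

In cylindrical coordinates, x = r cos(θ), y = r sin(θ), z = z, and dV = r dr dθ dz.

The integrand becomes 18r^2, so

    ∭_E (18x^2 + 18y^2) dV = ∫_{0}^{2π} ∫_{0}^{4} ∫_{-2}^{2} (18r^2) · r dz dr dθ.

Inner (z): 72r^3.
Middle (r from 0 to 4): 4608.
Outer (θ): 9216π.

Therefore the triple integral equals 9216π.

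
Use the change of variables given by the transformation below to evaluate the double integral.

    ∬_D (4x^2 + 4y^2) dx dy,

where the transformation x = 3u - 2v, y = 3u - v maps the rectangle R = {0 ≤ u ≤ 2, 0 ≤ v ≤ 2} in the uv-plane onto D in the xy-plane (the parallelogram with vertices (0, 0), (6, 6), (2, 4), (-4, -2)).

Compute the Jacobian determinant of (x, y) with respect to (u, v):

    ∂(x,y)/∂(u,v) = | 3  -2 | = (3)(-1) - (-2)(3) = 3.
                   | 3  -1 |

Its absolute value is |J| = 3 (the area scaling factor).

Substituting x = 3u - 2v, y = 3u - v into the integrand,

    4x^2 + 4y^2 → 72u^2 - 72u v + 20v^2,

so the integral becomes

    ∬_R (72u^2 - 72u v + 20v^2) · |J| du dv = ∫_0^2 ∫_0^2 (216u^2 - 216u v + 60v^2) dv du.

Inner (v): 432u^2 - 432u + 160.
Outer (u): 608.

Therefore ∬_D (4x^2 + 4y^2) dx dy = 608.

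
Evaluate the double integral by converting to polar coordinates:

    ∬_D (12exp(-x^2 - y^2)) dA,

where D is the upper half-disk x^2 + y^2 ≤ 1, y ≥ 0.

The region D is 0 ≤ r ≤ 1, 0 ≤ θ ≤ π in polar coordinates, where x = r cos(θ), y = r sin(θ), and dA = r dr dθ.

Under the substitution, the integrand becomes 12exp(-r^2), so

    ∬_D (12exp(-x^2 - y^2)) dA = ∫_{0}^{π} ∫_{0}^{1} (12exp(-r^2)) · r dr dθ.

Inner integral (in r): ∫_{0}^{1} (12exp(-r^2)) · r dr = 6 - 6exp(-1).

Outer integral (in θ): ∫_{0}^{π} (6 - 6exp(-1)) dθ = -6π exp(-1) + 6π.

Therefore ∬_D (12exp(-x^2 - y^2)) dA = -6π exp(-1) + 6π.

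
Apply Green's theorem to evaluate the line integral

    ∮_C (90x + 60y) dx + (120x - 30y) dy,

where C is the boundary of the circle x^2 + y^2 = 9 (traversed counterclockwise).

Green's theorem converts the closed line integral into a double integral over the enclosed region D:

    ∮_C P dx + Q dy = ∬_D (∂Q/∂x - ∂P/∂y) dA.

Here P = 90x + 60y, Q = 120x - 30y, so

    ∂Q/∂x = 120,    ∂P/∂y = 60,
    ∂Q/∂x - ∂P/∂y = 60.

D is the region x^2 + y^2 ≤ 9. Evaluating the double integral:

In polar coordinates (x = r cos θ, y = r sin θ, dA = r dr dθ) the integrand becomes 60, so

    ∬_D (60) dA = ∫_0^{2π} ∫_0^{3} (60) · r dr dθ.

Inner (r from 0 to 3): 270.
Outer (θ from 0 to 2π): 540π.

Therefore ∮_C P dx + Q dy = 540π.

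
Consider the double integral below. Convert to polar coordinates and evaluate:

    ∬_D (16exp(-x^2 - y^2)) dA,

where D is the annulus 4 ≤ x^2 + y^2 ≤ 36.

The region D is 2 ≤ r ≤ 6, 0 ≤ θ ≤ 2π in polar coordinates, where x = r cos(θ), y = r sin(θ), and dA = r dr dθ.

Under the substitution, the integrand becomes 16exp(-r^2), so

    ∬_D (16exp(-x^2 - y^2)) dA = ∫_{0}^{2π} ∫_{2}^{6} (16exp(-r^2)) · r dr dθ.

Inner integral (in r): ∫_{2}^{6} (16exp(-r^2)) · r dr = -(8 - 8exp(32))exp(-36).

Outer integral (in θ): ∫_{0}^{2π} (-(8 - 8exp(32))exp(-36)) dθ = -16π (1 - exp(32))exp(-36).

Therefore ∬_D (16exp(-x^2 - y^2)) dA = -16π (1 - exp(32))exp(-36).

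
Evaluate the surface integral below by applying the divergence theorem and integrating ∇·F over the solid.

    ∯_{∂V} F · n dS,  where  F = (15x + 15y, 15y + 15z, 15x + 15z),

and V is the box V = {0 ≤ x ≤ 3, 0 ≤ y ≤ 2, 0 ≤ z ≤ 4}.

By the divergence theorem,

    ∯_{∂V} F · n dS = ∭_V (∇ · F) dV.

Compute the divergence:
    ∇ · F = ∂F_x/∂x + ∂F_y/∂y + ∂F_z/∂z = 15 + 15 + 15 = 45.

V is a rectangular box, so dV = dx dy dz with 0 ≤ x ≤ 3, 0 ≤ y ≤ 2, 0 ≤ z ≤ 4.

Integrate (45) over V as an iterated integral:

    ∭_V (∇·F) dV = ∫_0^{3} ∫_0^{2} ∫_0^{4} (45) dz dy dx.

Inner (z from 0 to 4): 180.
Middle (y from 0 to 2): 360.
Outer (x from 0 to 3): 1080.

Therefore ∯_{∂V} F · n dS = 1080.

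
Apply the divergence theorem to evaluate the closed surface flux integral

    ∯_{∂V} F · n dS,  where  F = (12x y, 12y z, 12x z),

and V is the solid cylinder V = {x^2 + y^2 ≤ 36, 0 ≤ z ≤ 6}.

By the divergence theorem,

    ∯_{∂V} F · n dS = ∭_V (∇ · F) dV.

Compute the divergence:
    ∇ · F = ∂F_x/∂x + ∂F_y/∂y + ∂F_z/∂z = 12y + 12z + 12x = 12x + 12y + 12z.

In cylindrical coordinates, x = r cos(θ), y = r sin(θ), z = z, dV = r dr dθ dz, with 0 ≤ r ≤ 6, 0 ≤ θ ≤ 2π, 0 ≤ z ≤ 6.

The integrand, after substitution and multiplying by the volume element, becomes (12sqrt(2)r sin(θ + π/4) + 12z) · r, so

    ∭_V (∇·F) dV = ∫_0^{2π} ∫_0^{6} ∫_0^{6} (12sqrt(2)r sin(θ + π/4) + 12z) · r dz dr dθ.

Inner (z from 0 to 6): 72r (sqrt(2)r sin(θ + π/4) + 3).
Middle (r from 0 to 6): 5184sqrt(2)sin(θ + π/4) + 3888.
Outer (θ from 0 to 2π): 7776π.

Therefore ∯_{∂V} F · n dS = 7776π.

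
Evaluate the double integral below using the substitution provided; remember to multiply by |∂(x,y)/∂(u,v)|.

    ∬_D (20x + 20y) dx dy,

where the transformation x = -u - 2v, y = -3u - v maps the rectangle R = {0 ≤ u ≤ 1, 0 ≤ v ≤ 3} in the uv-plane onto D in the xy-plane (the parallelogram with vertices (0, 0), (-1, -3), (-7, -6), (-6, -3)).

Compute the Jacobian determinant of (x, y) with respect to (u, v):

    ∂(x,y)/∂(u,v) = | -1  -2 | = (-1)(-1) - (-2)(-3) = -5.
                   | -3  -1 |

Its absolute value is |J| = 5 (the area scaling factor).

Substituting x = -u - 2v, y = -3u - v into the integrand,

    20x + 20y → -80u - 60v,

so the integral becomes

    ∬_R (-80u - 60v) · |J| du dv = ∫_0^1 ∫_0^3 (-400u - 300v) dv du.

Inner (v): -1200u - 1350.
Outer (u): -1950.

Therefore ∬_D (20x + 20y) dx dy = -1950.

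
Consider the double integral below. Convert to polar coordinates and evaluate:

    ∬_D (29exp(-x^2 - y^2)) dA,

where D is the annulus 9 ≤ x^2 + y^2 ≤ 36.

The region D is 3 ≤ r ≤ 6, 0 ≤ θ ≤ 2π in polar coordinates, where x = r cos(θ), y = r sin(θ), and dA = r dr dθ.

Under the substitution, the integrand becomes 29exp(-r^2), so

    ∬_D (29exp(-x^2 - y^2)) dA = ∫_{0}^{2π} ∫_{3}^{6} (29exp(-r^2)) · r dr dθ.

Inner integral (in r): ∫_{3}^{6} (29exp(-r^2)) · r dr = -(29 - 29exp(27))exp(-36)/2.

Outer integral (in θ): ∫_{0}^{2π} (-(29 - 29exp(27))exp(-36)/2) dθ = -29π (1 - exp(27))exp(-36).

Therefore ∬_D (29exp(-x^2 - y^2)) dA = -29π (1 - exp(27))exp(-36).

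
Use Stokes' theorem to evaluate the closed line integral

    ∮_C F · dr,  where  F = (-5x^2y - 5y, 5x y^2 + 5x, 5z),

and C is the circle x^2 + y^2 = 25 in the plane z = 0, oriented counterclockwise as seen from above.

Let S be the flat disk x^2 + y^2 ≤ 25 in the plane z = 0, with upward unit normal n̂ = ẑ. By Stokes' theorem,

    ∮_C F · dr = ∬_S (∇ × F) · n̂ dS = ∬_D (curl F)_z dA,

where D is the disk x^2 + y^2 ≤ 25.

Compute the curl of F = (-5x^2y - 5y, 5x y^2 + 5x, 5z):
    (∇ × F)_x = ∂F_z/∂y - ∂F_y/∂z = 0,
    (∇ × F)_y = ∂F_x/∂z - ∂F_z/∂x = 0,
    (∇ × F)_z = ∂F_y/∂x - ∂F_x/∂y = 5x^2 + 5y^2 + 10.

On z = 0, (curl F)_z = 5x^2 + 5y^2 + 10.

Convert to polar (x = r cos θ, y = r sin θ, dA = r dr dθ); the integrand becomes 5r^2 + 10, so

    ∬_D (curl F)_z dA = ∫_0^{2π} ∫_0^{5} (5r^2 + 10) · r dr dθ.

Inner (r from 0 to 5): 3625/4.
Outer (θ from 0 to 2π): 3625π/2.

Therefore ∮_C F · dr = 3625π/2.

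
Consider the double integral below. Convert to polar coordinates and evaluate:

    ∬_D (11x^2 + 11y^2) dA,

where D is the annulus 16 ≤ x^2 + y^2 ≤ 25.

The region D is 4 ≤ r ≤ 5, 0 ≤ θ ≤ 2π in polar coordinates, where x = r cos(θ), y = r sin(θ), and dA = r dr dθ.

Under the substitution, the integrand becomes 11r^2, so

    ∬_D (11x^2 + 11y^2) dA = ∫_{0}^{2π} ∫_{4}^{5} (11r^2) · r dr dθ.

Inner integral (in r): ∫_{4}^{5} (11r^2) · r dr = 4059/4.

Outer integral (in θ): ∫_{0}^{2π} (4059/4) dθ = 4059π/2.

Therefore ∬_D (11x^2 + 11y^2) dA = 4059π/2.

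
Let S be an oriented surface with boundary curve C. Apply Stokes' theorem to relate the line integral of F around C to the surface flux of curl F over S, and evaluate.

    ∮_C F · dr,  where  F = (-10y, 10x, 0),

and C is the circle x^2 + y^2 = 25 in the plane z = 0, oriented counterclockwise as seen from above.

Let S be the flat disk x^2 + y^2 ≤ 25 in the plane z = 0, with upward unit normal n̂ = ẑ. By Stokes' theorem,

    ∮_C F · dr = ∬_S (∇ × F) · n̂ dS = ∬_D (curl F)_z dA,

where D is the disk x^2 + y^2 ≤ 25.

Compute the curl of F = (-10y, 10x, 0):
    (∇ × F)_x = ∂F_z/∂y - ∂F_y/∂z = 0,
    (∇ × F)_y = ∂F_x/∂z - ∂F_z/∂x = 0,
    (∇ × F)_z = ∂F_y/∂x - ∂F_x/∂y = 20.

On z = 0, (curl F)_z = 20.

Convert to polar (x = r cos θ, y = r sin θ, dA = r dr dθ); the integrand becomes 20, so

    ∬_D (curl F)_z dA = ∫_0^{2π} ∫_0^{5} (20) · r dr dθ.

Inner (r from 0 to 5): 250.
Outer (θ from 0 to 2π): 500π.

Therefore ∮_C F · dr = 500π.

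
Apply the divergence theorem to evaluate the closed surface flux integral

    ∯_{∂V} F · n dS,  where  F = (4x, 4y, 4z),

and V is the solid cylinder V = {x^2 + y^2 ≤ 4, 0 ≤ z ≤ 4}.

By the divergence theorem,

    ∯_{∂V} F · n dS = ∭_V (∇ · F) dV.

Compute the divergence:
    ∇ · F = ∂F_x/∂x + ∂F_y/∂y + ∂F_z/∂z = 4 + 4 + 4 = 12.

In cylindrical coordinates, x = r cos(θ), y = r sin(θ), z = z, dV = r dr dθ dz, with 0 ≤ r ≤ 2, 0 ≤ θ ≤ 2π, 0 ≤ z ≤ 4.

The integrand, after substitution and multiplying by the volume element, becomes (12) · r, so

    ∭_V (∇·F) dV = ∫_0^{2π} ∫_0^{2} ∫_0^{4} (12) · r dz dr dθ.

Inner (z from 0 to 4): 48r.
Middle (r from 0 to 2): 96.
Outer (θ from 0 to 2π): 192π.

Therefore ∯_{∂V} F · n dS = 192π.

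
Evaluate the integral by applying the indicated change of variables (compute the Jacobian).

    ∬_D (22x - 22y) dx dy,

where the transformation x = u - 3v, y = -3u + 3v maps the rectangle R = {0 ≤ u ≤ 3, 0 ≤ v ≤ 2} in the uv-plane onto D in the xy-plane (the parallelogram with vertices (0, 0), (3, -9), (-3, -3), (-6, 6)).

Compute the Jacobian determinant of (x, y) with respect to (u, v):

    ∂(x,y)/∂(u,v) = | 1  -3 | = (1)(3) - (-3)(-3) = -6.
                   | -3  3 |

Its absolute value is |J| = 6 (the area scaling factor).

Substituting x = u - 3v, y = -3u + 3v into the integrand,

    22x - 22y → 88u - 132v,

so the integral becomes

    ∬_R (88u - 132v) · |J| du dv = ∫_0^3 ∫_0^2 (528u - 792v) dv du.

Inner (v): 1056u - 1584.
Outer (u): 0.

Therefore ∬_D (22x - 22y) dx dy = 0.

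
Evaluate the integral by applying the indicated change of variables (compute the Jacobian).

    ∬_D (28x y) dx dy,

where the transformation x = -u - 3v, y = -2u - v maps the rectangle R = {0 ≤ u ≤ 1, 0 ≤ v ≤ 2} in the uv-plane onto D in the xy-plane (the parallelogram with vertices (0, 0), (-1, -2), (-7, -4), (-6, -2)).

Compute the Jacobian determinant of (x, y) with respect to (u, v):

    ∂(x,y)/∂(u,v) = | -1  -3 | = (-1)(-1) - (-3)(-2) = -5.
                   | -2  -1 |

Its absolute value is |J| = 5 (the area scaling factor).

Substituting x = -u - 3v, y = -2u - v into the integrand,

    28x y → 56u^2 + 196u v + 84v^2,

so the integral becomes

    ∬_R (56u^2 + 196u v + 84v^2) · |J| du dv = ∫_0^1 ∫_0^2 (280u^2 + 980u v + 420v^2) dv du.

Inner (v): 560u^2 + 1960u + 1120.
Outer (u): 6860/3.

Therefore ∬_D (28x y) dx dy = 6860/3.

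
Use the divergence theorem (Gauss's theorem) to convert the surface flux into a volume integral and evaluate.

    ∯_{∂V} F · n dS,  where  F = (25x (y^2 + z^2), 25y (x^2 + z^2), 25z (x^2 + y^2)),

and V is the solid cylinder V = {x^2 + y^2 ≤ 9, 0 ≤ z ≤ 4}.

By the divergence theorem,

    ∯_{∂V} F · n dS = ∭_V (∇ · F) dV.

Compute the divergence:
    ∇ · F = ∂F_x/∂x + ∂F_y/∂y + ∂F_z/∂z = 25y^2 + 25z^2 + 25x^2 + 25z^2 + 25x^2 + 25y^2 = 50x^2 + 50y^2 + 50z^2.

In cylindrical coordinates, x = r cos(θ), y = r sin(θ), z = z, dV = r dr dθ dz, with 0 ≤ r ≤ 3, 0 ≤ θ ≤ 2π, 0 ≤ z ≤ 4.

The integrand, after substitution and multiplying by the volume element, becomes (50r^2 + 50z^2) · r, so

    ∭_V (∇·F) dV = ∫_0^{2π} ∫_0^{3} ∫_0^{4} (50r^2 + 50z^2) · r dz dr dθ.

Inner (z from 0 to 4): 200r (r^2 + 16/3).
Middle (r from 0 to 3): 8850.
Outer (θ from 0 to 2π): 17700π.

Therefore ∯_{∂V} F · n dS = 17700π.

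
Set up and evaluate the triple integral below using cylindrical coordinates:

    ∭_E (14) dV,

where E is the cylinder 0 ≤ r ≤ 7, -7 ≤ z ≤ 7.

In cylindrical coordinates, x = r cos(θ), y = r sin(θ), z = z, and dV = r dr dθ dz.

The integrand becomes 14, so

    ∭_E (14) dV = ∫_{0}^{2π} ∫_{0}^{7} ∫_{-7}^{7} (14) · r dz dr dθ.

Inner (z): 196r.
Middle (r from 0 to 7): 4802.
Outer (θ): 9604π.

Therefore the triple integral equals 9604π.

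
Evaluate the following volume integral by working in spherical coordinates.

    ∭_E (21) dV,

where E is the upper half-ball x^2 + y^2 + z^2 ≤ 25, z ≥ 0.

In spherical coordinates, x = ρ sin(φ) cos(θ), y = ρ sin(φ) sin(θ), z = ρ cos(φ), and dV = ρ^2 sin(φ) dρ dφ dθ.

The integrand becomes 21, so

    ∭_E (21) dV = ∫_{0}^{2π} ∫_{0}^{π/2} ∫_{0}^{5} (21) · ρ^2 sin(φ) dρ dφ dθ.

Inner (ρ): 875sin(φ).
Middle (φ): 875.
Outer (θ): 1750π.

Therefore the triple integral equals 1750π.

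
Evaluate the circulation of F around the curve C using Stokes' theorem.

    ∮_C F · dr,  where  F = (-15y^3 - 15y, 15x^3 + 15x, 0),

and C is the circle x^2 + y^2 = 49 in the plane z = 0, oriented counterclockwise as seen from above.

Let S be the flat disk x^2 + y^2 ≤ 49 in the plane z = 0, with upward unit normal n̂ = ẑ. By Stokes' theorem,

    ∮_C F · dr = ∬_S (∇ × F) · n̂ dS = ∬_D (curl F)_z dA,

where D is the disk x^2 + y^2 ≤ 49.

Compute the curl of F = (-15y^3 - 15y, 15x^3 + 15x, 0):
    (∇ × F)_x = ∂F_z/∂y - ∂F_y/∂z = 0,
    (∇ × F)_y = ∂F_x/∂z - ∂F_z/∂x = 0,
    (∇ × F)_z = ∂F_y/∂x - ∂F_x/∂y = 45x^2 + 45y^2 + 30.

On z = 0, (curl F)_z = 45x^2 + 45y^2 + 30.

Convert to polar (x = r cos θ, y = r sin θ, dA = r dr dθ); the integrand becomes 45r^2 + 30, so

    ∬_D (curl F)_z dA = ∫_0^{2π} ∫_0^{7} (45r^2 + 30) · r dr dθ.

Inner (r from 0 to 7): 110985/4.
Outer (θ from 0 to 2π): 110985π/2.

Therefore ∮_C F · dr = 110985π/2.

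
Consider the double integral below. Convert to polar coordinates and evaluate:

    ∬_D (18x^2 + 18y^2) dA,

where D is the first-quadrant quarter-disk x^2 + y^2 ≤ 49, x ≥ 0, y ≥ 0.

The region D is 0 ≤ r ≤ 7, 0 ≤ θ ≤ π/2 in polar coordinates, where x = r cos(θ), y = r sin(θ), and dA = r dr dθ.

Under the substitution, the integrand becomes 18r^2, so

    ∬_D (18x^2 + 18y^2) dA = ∫_{0}^{π/2} ∫_{0}^{7} (18r^2) · r dr dθ.

Inner integral (in r): ∫_{0}^{7} (18r^2) · r dr = 21609/2.

Outer integral (in θ): ∫_{0}^{π/2} (21609/2) dθ = 21609π/4.

Therefore ∬_D (18x^2 + 18y^2) dA = 21609π/4.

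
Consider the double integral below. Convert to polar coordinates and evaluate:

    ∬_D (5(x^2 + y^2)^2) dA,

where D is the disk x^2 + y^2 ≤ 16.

The region D is 0 ≤ r ≤ 4, 0 ≤ θ ≤ 2π in polar coordinates, where x = r cos(θ), y = r sin(θ), and dA = r dr dθ.

Under the substitution, the integrand becomes 5r^4, so

    ∬_D (5(x^2 + y^2)^2) dA = ∫_{0}^{2π} ∫_{0}^{4} (5r^4) · r dr dθ.

Inner integral (in r): ∫_{0}^{4} (5r^4) · r dr = 10240/3.

Outer integral (in θ): ∫_{0}^{2π} (10240/3) dθ = 20480π/3.

Therefore ∬_D (5(x^2 + y^2)^2) dA = 20480π/3.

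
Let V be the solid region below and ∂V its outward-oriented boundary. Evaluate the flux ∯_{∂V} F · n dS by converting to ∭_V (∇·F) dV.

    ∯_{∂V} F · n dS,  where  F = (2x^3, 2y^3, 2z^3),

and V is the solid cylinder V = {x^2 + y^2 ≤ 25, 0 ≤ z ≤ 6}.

By the divergence theorem,

    ∯_{∂V} F · n dS = ∭_V (∇ · F) dV.

Compute the divergence:
    ∇ · F = ∂F_x/∂x + ∂F_y/∂y + ∂F_z/∂z = 6x^2 + 6y^2 + 6z^2.

In cylindrical coordinates, x = r cos(θ), y = r sin(θ), z = z, dV = r dr dθ dz, with 0 ≤ r ≤ 5, 0 ≤ θ ≤ 2π, 0 ≤ z ≤ 6.

The integrand, after substitution and multiplying by the volume element, becomes (6r^2 + 6z^2) · r, so

    ∭_V (∇·F) dV = ∫_0^{2π} ∫_0^{5} ∫_0^{6} (6r^2 + 6z^2) · r dz dr dθ.

Inner (z from 0 to 6): 36r (r^2 + 12).
Middle (r from 0 to 5): 11025.
Outer (θ from 0 to 2π): 22050π.

Therefore ∯_{∂V} F · n dS = 22050π.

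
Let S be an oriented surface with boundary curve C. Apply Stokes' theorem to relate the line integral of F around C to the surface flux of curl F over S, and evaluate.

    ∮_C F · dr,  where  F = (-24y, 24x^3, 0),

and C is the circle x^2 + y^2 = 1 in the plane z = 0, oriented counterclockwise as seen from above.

Let S be the flat disk x^2 + y^2 ≤ 1 in the plane z = 0, with upward unit normal n̂ = ẑ. By Stokes' theorem,

    ∮_C F · dr = ∬_S (∇ × F) · n̂ dS = ∬_D (curl F)_z dA,

where D is the disk x^2 + y^2 ≤ 1.

Compute the curl of F = (-24y, 24x^3, 0):
    (∇ × F)_x = ∂F_z/∂y - ∂F_y/∂z = 0,
    (∇ × F)_y = ∂F_x/∂z - ∂F_z/∂x = 0,
    (∇ × F)_z = ∂F_y/∂x - ∂F_x/∂y = 72x^2 + 24.

On z = 0, (curl F)_z = 72x^2 + 24.

Convert to polar (x = r cos θ, y = r sin θ, dA = r dr dθ); the integrand becomes 72r^2cos(θ)^2 + 24, so

    ∬_D (curl F)_z dA = ∫_0^{2π} ∫_0^{1} (72r^2cos(θ)^2 + 24) · r dr dθ.

Inner (r from 0 to 1): 18cos(θ)^2 + 12.
Outer (θ from 0 to 2π): 42π.

Therefore ∮_C F · dr = 42π.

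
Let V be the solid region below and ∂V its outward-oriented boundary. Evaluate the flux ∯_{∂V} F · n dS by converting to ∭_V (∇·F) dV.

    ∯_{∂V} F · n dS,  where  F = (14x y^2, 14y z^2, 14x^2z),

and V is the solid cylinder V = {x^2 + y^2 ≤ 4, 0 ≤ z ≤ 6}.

By the divergence theorem,

    ∯_{∂V} F · n dS = ∭_V (∇ · F) dV.

Compute the divergence:
    ∇ · F = ∂F_x/∂x + ∂F_y/∂y + ∂F_z/∂z = 14y^2 + 14z^2 + 14x^2 = 14x^2 + 14y^2 + 14z^2.

In cylindrical coordinates, x = r cos(θ), y = r sin(θ), z = z, dV = r dr dθ dz, with 0 ≤ r ≤ 2, 0 ≤ θ ≤ 2π, 0 ≤ z ≤ 6.

The integrand, after substitution and multiplying by the volume element, becomes (14r^2 + 14z^2) · r, so

    ∭_V (∇·F) dV = ∫_0^{2π} ∫_0^{2} ∫_0^{6} (14r^2 + 14z^2) · r dz dr dθ.

Inner (z from 0 to 6): 84r (r^2 + 12).
Middle (r from 0 to 2): 2352.
Outer (θ from 0 to 2π): 4704π.

Therefore ∯_{∂V} F · n dS = 4704π.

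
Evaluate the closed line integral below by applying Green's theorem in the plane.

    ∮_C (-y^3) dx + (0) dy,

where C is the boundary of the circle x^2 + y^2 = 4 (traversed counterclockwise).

Green's theorem converts the closed line integral into a double integral over the enclosed region D:

    ∮_C P dx + Q dy = ∬_D (∂Q/∂x - ∂P/∂y) dA.

Here P = -y^3, Q = 0, so

    ∂Q/∂x = 0,    ∂P/∂y = -3y^2,
    ∂Q/∂x - ∂P/∂y = 3y^2.

D is the region x^2 + y^2 ≤ 4. Evaluating the double integral:

In polar coordinates (x = r cos θ, y = r sin θ, dA = r dr dθ) the integrand becomes 3r^2sin(θ)^2, so

    ∬_D (3y^2) dA = ∫_0^{2π} ∫_0^{2} (3r^2sin(θ)^2) · r dr dθ.

Inner (r from 0 to 2): 12sin(θ)^2.
Outer (θ from 0 to 2π): 12π.

Therefore ∮_C P dx + Q dy = 12π.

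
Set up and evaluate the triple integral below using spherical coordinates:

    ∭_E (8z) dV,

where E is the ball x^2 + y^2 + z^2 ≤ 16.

In spherical coordinates, x = ρ sin(φ) cos(θ), y = ρ sin(φ) sin(θ), z = ρ cos(φ), and dV = ρ^2 sin(φ) dρ dφ dθ.

The integrand becomes 8ρ cos(φ), so

    ∭_E (8z) dV = ∫_{0}^{2π} ∫_{0}^{π} ∫_{0}^{4} (8ρ cos(φ)) · ρ^2 sin(φ) dρ dφ dθ.

Inner (ρ): 256sin(2φ).
Middle (φ): 0.
Outer (θ): 0.

Therefore the triple integral equals 0.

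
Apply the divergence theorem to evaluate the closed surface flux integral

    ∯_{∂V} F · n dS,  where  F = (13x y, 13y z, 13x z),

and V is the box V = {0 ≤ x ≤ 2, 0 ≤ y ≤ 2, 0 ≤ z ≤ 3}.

By the divergence theorem,

    ∯_{∂V} F · n dS = ∭_V (∇ · F) dV.

Compute the divergence:
    ∇ · F = ∂F_x/∂x + ∂F_y/∂y + ∂F_z/∂z = 13y + 13z + 13x = 13x + 13y + 13z.

V is a rectangular box, so dV = dx dy dz with 0 ≤ x ≤ 2, 0 ≤ y ≤ 2, 0 ≤ z ≤ 3.

Integrate (13x + 13y + 13z) over V as an iterated integral:

    ∭_V (∇·F) dV = ∫_0^{2} ∫_0^{2} ∫_0^{3} (13x + 13y + 13z) dz dy dx.

Inner (z from 0 to 3): 39x + 39y + 117/2.
Middle (y from 0 to 2): 78x + 195.
Outer (x from 0 to 2): 546.

Therefore ∯_{∂V} F · n dS = 546.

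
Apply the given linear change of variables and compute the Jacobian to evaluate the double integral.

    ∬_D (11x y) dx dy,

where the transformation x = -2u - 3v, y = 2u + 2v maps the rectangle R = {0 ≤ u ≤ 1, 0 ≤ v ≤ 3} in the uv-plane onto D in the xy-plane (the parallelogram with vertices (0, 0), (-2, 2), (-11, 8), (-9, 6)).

Compute the Jacobian determinant of (x, y) with respect to (u, v):

    ∂(x,y)/∂(u,v) = | -2  -3 | = (-2)(2) - (-3)(2) = 2.
                   | 2  2 |

Its absolute value is |J| = 2 (the area scaling factor).

Substituting x = -2u - 3v, y = 2u + 2v into the integrand,

    11x y → -44u^2 - 110u v - 66v^2,

so the integral becomes

    ∬_R (-44u^2 - 110u v - 66v^2) · |J| du dv = ∫_0^1 ∫_0^3 (-88u^2 - 220u v - 132v^2) dv du.

Inner (v): -264u^2 - 990u - 1188.
Outer (u): -1771.

Therefore ∬_D (11x y) dx dy = -1771.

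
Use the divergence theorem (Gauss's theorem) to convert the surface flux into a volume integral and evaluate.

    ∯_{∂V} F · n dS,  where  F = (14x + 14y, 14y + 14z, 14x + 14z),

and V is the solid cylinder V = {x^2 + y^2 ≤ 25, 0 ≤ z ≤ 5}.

By the divergence theorem,

    ∯_{∂V} F · n dS = ∭_V (∇ · F) dV.

Compute the divergence:
    ∇ · F = ∂F_x/∂x + ∂F_y/∂y + ∂F_z/∂z = 14 + 14 + 14 = 42.

In cylindrical coordinates, x = r cos(θ), y = r sin(θ), z = z, dV = r dr dθ dz, with 0 ≤ r ≤ 5, 0 ≤ θ ≤ 2π, 0 ≤ z ≤ 5.

The integrand, after substitution and multiplying by the volume element, becomes (42) · r, so

    ∭_V (∇·F) dV = ∫_0^{2π} ∫_0^{5} ∫_0^{5} (42) · r dz dr dθ.

Inner (z from 0 to 5): 210r.
Middle (r from 0 to 5): 2625.
Outer (θ from 0 to 2π): 5250π.

Therefore ∯_{∂V} F · n dS = 5250π.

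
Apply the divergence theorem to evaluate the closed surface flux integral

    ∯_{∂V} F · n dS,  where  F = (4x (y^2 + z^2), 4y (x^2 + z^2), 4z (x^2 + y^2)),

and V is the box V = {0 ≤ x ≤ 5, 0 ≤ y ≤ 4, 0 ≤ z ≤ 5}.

By the divergence theorem,

    ∯_{∂V} F · n dS = ∭_V (∇ · F) dV.

Compute the divergence:
    ∇ · F = ∂F_x/∂x + ∂F_y/∂y + ∂F_z/∂z = 4y^2 + 4z^2 + 4x^2 + 4z^2 + 4x^2 + 4y^2 = 8x^2 + 8y^2 + 8z^2.

V is a rectangular box, so dV = dx dy dz with 0 ≤ x ≤ 5, 0 ≤ y ≤ 4, 0 ≤ z ≤ 5.

Integrate (8x^2 + 8y^2 + 8z^2) over V as an iterated integral:

    ∭_V (∇·F) dV = ∫_0^{5} ∫_0^{4} ∫_0^{5} (8x^2 + 8y^2 + 8z^2) dz dy dx.

Inner (z from 0 to 5): 40x^2 + 40y^2 + 1000/3.
Middle (y from 0 to 4): 160x^2 + 6560/3.
Outer (x from 0 to 5): 17600.

Therefore ∯_{∂V} F · n dS = 17600.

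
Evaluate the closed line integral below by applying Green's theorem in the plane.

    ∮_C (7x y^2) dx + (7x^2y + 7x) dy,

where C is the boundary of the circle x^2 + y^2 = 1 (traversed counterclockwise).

Green's theorem converts the closed line integral into a double integral over the enclosed region D:

    ∮_C P dx + Q dy = ∬_D (∂Q/∂x - ∂P/∂y) dA.

Here P = 7x y^2, Q = 7x^2y + 7x, so

    ∂Q/∂x = 14x y + 7,    ∂P/∂y = 14x y,
    ∂Q/∂x - ∂P/∂y = 7.

D is the region x^2 + y^2 ≤ 1. Evaluating the double integral:

In polar coordinates (x = r cos θ, y = r sin θ, dA = r dr dθ) the integrand becomes 7, so

    ∬_D (7) dA = ∫_0^{2π} ∫_0^{1} (7) · r dr dθ.

Inner (r from 0 to 1): 7/2.
Outer (θ from 0 to 2π): 7π.

Therefore ∮_C P dx + Q dy = 7π.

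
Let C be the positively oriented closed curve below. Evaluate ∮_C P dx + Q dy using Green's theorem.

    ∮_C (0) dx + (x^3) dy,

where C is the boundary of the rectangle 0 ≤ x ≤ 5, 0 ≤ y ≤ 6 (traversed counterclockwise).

Green's theorem converts the closed line integral into a double integral over the enclosed region D:

    ∮_C P dx + Q dy = ∬_D (∂Q/∂x - ∂P/∂y) dA.

Here P = 0, Q = x^3, so

    ∂Q/∂x = 3x^2,    ∂P/∂y = 0,
    ∂Q/∂x - ∂P/∂y = 3x^2.

D is the region 0 ≤ x ≤ 5, 0 ≤ y ≤ 6. Evaluating the double integral:

    ∬_D (3x^2) dA = ∫_0^{5} ∫_0^{6} (3x^2) dy dx.

Inner (y from 0 to 6): 18x^2.
Outer (x from 0 to 5): 750.

Therefore ∮_C P dx + Q dy = 750.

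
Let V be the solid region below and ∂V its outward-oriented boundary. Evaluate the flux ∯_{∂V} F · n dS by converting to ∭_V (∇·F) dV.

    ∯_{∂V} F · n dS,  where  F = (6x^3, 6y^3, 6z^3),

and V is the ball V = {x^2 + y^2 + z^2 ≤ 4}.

By the divergence theorem,

    ∯_{∂V} F · n dS = ∭_V (∇ · F) dV.

Compute the divergence:
    ∇ · F = ∂F_x/∂x + ∂F_y/∂y + ∂F_z/∂z = 18x^2 + 18y^2 + 18z^2.

In spherical coordinates, x = ρ sin(φ) cos(θ), y = ρ sin(φ) sin(θ), z = ρ cos(φ), dV = ρ^2 sin(φ) dρ dφ dθ, with 0 ≤ ρ ≤ 2, 0 ≤ φ ≤ π, 0 ≤ θ ≤ 2π.

The integrand, after substitution and multiplying by the volume element, becomes (18ρ^2) · ρ^2 sin(φ), so

    ∭_V (∇·F) dV = ∫_0^{2π} ∫_0^{π} ∫_0^{2} (18ρ^2) · ρ^2 sin(φ) dρ dφ dθ.

Inner (ρ from 0 to 2): 576sin(φ)/5.
Middle (φ from 0 to π): 1152/5.
Outer (θ from 0 to 2π): 2304π/5.

Therefore ∯_{∂V} F · n dS = 2304π/5.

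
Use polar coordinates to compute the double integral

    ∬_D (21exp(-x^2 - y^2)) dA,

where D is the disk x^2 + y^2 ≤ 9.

The region D is 0 ≤ r ≤ 3, 0 ≤ θ ≤ 2π in polar coordinates, where x = r cos(θ), y = r sin(θ), and dA = r dr dθ.

Under the substitution, the integrand becomes 21exp(-r^2), so

    ∬_D (21exp(-x^2 - y^2)) dA = ∫_{0}^{2π} ∫_{0}^{3} (21exp(-r^2)) · r dr dθ.

Inner integral (in r): ∫_{0}^{3} (21exp(-r^2)) · r dr = 21/2 - 21exp(-9)/2.

Outer integral (in θ): ∫_{0}^{2π} (21/2 - 21exp(-9)/2) dθ = -21π exp(-9) + 21π.

Therefore ∬_D (21exp(-x^2 - y^2)) dA = -21π exp(-9) + 21π.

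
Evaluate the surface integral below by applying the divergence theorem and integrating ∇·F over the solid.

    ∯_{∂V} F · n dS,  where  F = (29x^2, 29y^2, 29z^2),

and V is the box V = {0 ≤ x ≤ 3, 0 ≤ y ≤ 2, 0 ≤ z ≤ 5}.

By the divergence theorem,

    ∯_{∂V} F · n dS = ∭_V (∇ · F) dV.

Compute the divergence:
    ∇ · F = ∂F_x/∂x + ∂F_y/∂y + ∂F_z/∂z = 58x + 58y + 58z.

V is a rectangular box, so dV = dx dy dz with 0 ≤ x ≤ 3, 0 ≤ y ≤ 2, 0 ≤ z ≤ 5.

Integrate (58x + 58y + 58z) over V as an iterated integral:

    ∭_V (∇·F) dV = ∫_0^{3} ∫_0^{2} ∫_0^{5} (58x + 58y + 58z) dz dy dx.

Inner (z from 0 to 5): 290x + 290y + 725.
Middle (y from 0 to 2): 580x + 2030.
Outer (x from 0 to 3): 8700.

Therefore ∯_{∂V} F · n dS = 8700.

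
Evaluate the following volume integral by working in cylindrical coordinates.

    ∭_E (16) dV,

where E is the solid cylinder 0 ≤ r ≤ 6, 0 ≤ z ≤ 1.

In cylindrical coordinates, x = r cos(θ), y = r sin(θ), z = z, and dV = r dr dθ dz.

The integrand becomes 16, so

    ∭_E (16) dV = ∫_{0}^{2π} ∫_{0}^{6} ∫_{0}^{1} (16) · r dz dr dθ.

Inner (z): 16r.
Middle (r from 0 to 6): 288.
Outer (θ): 576π.

Therefore the triple integral equals 576π.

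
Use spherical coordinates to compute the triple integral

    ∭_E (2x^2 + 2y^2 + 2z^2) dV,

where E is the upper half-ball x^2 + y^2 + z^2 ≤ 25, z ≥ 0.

In spherical coordinates, x = ρ sin(φ) cos(θ), y = ρ sin(φ) sin(θ), z = ρ cos(φ), and dV = ρ^2 sin(φ) dρ dφ dθ.

The integrand becomes 2ρ^2, so

    ∭_E (2x^2 + 2y^2 + 2z^2) dV = ∫_{0}^{2π} ∫_{0}^{π/2} ∫_{0}^{5} (2ρ^2) · ρ^2 sin(φ) dρ dφ dθ.

Inner (ρ): 1250sin(φ).
Middle (φ): 1250.
Outer (θ): 2500π.

Therefore the triple integral equals 2500π.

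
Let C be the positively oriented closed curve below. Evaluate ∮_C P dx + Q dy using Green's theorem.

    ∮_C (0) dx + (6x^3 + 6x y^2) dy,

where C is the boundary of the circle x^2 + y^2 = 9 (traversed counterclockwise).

Green's theorem converts the closed line integral into a double integral over the enclosed region D:

    ∮_C P dx + Q dy = ∬_D (∂Q/∂x - ∂P/∂y) dA.

Here P = 0, Q = 6x^3 + 6x y^2, so

    ∂Q/∂x = 18x^2 + 6y^2,    ∂P/∂y = 0,
    ∂Q/∂x - ∂P/∂y = 18x^2 + 6y^2.

D is the region x^2 + y^2 ≤ 9. Evaluating the double integral:

In polar coordinates (x = r cos θ, y = r sin θ, dA = r dr dθ) the integrand becomes 6r^2(cos(2θ) + 2), so

    ∬_D (18x^2 + 6y^2) dA = ∫_0^{2π} ∫_0^{3} (6r^2(cos(2θ) + 2)) · r dr dθ.

Inner (r from 0 to 3): 729/2 - 243sin(θ)^2.
Outer (θ from 0 to 2π): 486π.

Therefore ∮_C P dx + Q dy = 486π.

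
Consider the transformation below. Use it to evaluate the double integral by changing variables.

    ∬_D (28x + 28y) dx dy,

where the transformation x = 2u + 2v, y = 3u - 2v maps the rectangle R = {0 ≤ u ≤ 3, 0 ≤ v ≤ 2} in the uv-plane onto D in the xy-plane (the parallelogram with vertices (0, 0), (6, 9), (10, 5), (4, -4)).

Compute the Jacobian determinant of (x, y) with respect to (u, v):

    ∂(x,y)/∂(u,v) = | 2  2 | = (2)(-2) - (2)(3) = -10.
                   | 3  -2 |

Its absolute value is |J| = 10 (the area scaling factor).

Substituting x = 2u + 2v, y = 3u - 2v into the integrand,

    28x + 28y → 140u,

so the integral becomes

    ∬_R (140u) · |J| du dv = ∫_0^3 ∫_0^2 (1400u) dv du.

Inner (v): 2800u.
Outer (u): 12600.

Therefore ∬_D (28x + 28y) dx dy = 12600.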